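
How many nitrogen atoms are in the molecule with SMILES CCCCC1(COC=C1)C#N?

The symbol for nitrogen appears 1 time in the SMILES.

1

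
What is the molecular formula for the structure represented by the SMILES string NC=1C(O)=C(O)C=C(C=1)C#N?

Heavy atoms from the SMILES: 7 C, 2 N, 2 O.
Implicit hydrogens by atom environment:
  4 × C (aromatic): no H
  2 × C (aromatic): 1 H each → 2
  2 × O: 1 H each → 2
  1 × C: no H
  1 × N: 2 H
  1 × N: no H
  Total hydrogens = 6.
Molecular formula: C7H6N2O2

C7H6N2O2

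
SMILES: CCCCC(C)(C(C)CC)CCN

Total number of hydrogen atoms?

Hydrogens are implicit in SMILES; fill each atom to its normal valence:
  6 × C: 2 H each → 12
  4 × C: 3 H each → 12
  1 × C: 1 H
  1 × C: no H
  1 × N: 2 H
  Total hydrogens = 27.

27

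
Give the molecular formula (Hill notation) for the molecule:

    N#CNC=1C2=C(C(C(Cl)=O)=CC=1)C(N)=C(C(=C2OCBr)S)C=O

C14H9BrClN3O3S

Heavy atoms from the SMILES: 1 Br, 14 C, 1 Cl, 3 N, 3 O, 1 S.
Implicit hydrogens by atom environment:
  8 × C (aromatic): no H
  3 × O: no H
  2 × C (aromatic): 1 H each → 2
  2 × C: no H
  1 × Br: no H
  1 × C: 2 H
  1 × C: 1 H
  1 × Cl: no H
  1 × N: 2 H
  1 × N: 1 H
  1 × N: no H
  1 × S: 1 H
  Total hydrogens = 9.
Molecular formula: C14H9BrClN3O3S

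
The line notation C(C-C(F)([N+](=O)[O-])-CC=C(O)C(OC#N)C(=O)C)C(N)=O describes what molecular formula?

C11H14FN3O6

Heavy atoms from the SMILES: 11 C, 1 F, 3 N, 6 O.
Implicit hydrogens by atom environment:
  5 × C: no H
  4 × O: no H
  3 × C: 2 H each → 6
  2 × C: 1 H each → 2
  1 × C: 3 H
  1 × F: no H
  1 × N: 2 H
  1 × N (charge +1): no H
  1 × N: no H
  1 × O: 1 H
  1 × O (charge -1): no H
  Total hydrogens = 14.
Molecular formula: C11H14FN3O6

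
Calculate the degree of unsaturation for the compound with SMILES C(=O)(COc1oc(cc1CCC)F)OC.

4

Molecular formula from the SMILES: C10H13FO4.
DoU = (2C + 2 + N − H − X)/2 = (2·10 + 2 + 0 − 13 − 1)/2 = 8/2 = 4.
(Structurally: 1 ring(s) + 3 π bond(s) = 4.)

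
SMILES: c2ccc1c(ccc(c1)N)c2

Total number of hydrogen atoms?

Hydrogens are implicit in SMILES; fill each atom to its normal valence:
  7 × C (aromatic): 1 H each → 7
  3 × C (aromatic): no H
  1 × N: 2 H
  Total hydrogens = 9.

9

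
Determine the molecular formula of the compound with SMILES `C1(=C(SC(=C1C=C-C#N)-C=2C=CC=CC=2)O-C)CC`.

Heavy atoms from the SMILES: 16 C, 1 N, 1 O, 1 S.
Implicit hydrogens by atom environment:
  5 × C (aromatic): 1 H each → 5
  5 × C (aromatic): no H
  2 × C: 3 H each → 6
  2 × C: 1 H each → 2
  1 × C: 2 H
  1 × C: no H
  1 × N: no H
  1 × O: no H
  1 × S (aromatic): no H
  Total hydrogens = 15.
Molecular formula: C16H15NOS

C16H15NOS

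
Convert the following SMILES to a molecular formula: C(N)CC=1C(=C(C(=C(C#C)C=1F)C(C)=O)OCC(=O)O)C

C15H16FNO4

Heavy atoms from the SMILES: 15 C, 1 F, 1 N, 4 O.
Implicit hydrogens by atom environment:
  6 × C (aromatic): no H
  3 × C: 2 H each → 6
  3 × C: no H
  3 × O: no H
  2 × C: 3 H each → 6
  1 × C: 1 H
  1 × F: no H
  1 × N: 2 H
  1 × O: 1 H
  Total hydrogens = 16.
Molecular formula: C15H16FNO4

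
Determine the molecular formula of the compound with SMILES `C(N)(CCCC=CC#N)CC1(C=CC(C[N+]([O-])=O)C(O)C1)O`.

Heavy atoms from the SMILES: 15 C, 3 N, 4 O.
Implicit hydrogens by atom environment:
  7 × C: 1 H each → 7
  6 × C: 2 H each → 12
  2 × C: no H
  2 × O: 1 H each → 2
  1 × N: 2 H
  1 × N (charge +1): no H
  1 × N: no H
  1 × O: no H
  1 × O (charge -1): no H
  Total hydrogens = 23.
Molecular formula: C15H23N3O4

C15H23N3O4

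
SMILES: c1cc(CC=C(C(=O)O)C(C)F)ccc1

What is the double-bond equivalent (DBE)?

Molecular formula from the SMILES: C12H13FO2.
DoU = (2C + 2 + N − H − X)/2 = (2·12 + 2 + 0 − 13 − 1)/2 = 12/2 = 6.
(Structurally: 1 ring(s) + 5 π bond(s) = 6.)

6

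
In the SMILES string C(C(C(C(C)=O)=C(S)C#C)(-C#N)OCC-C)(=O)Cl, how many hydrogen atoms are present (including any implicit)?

Hydrogens are implicit in SMILES; fill each atom to its normal valence:
  7 × C: no H
  3 × O: no H
  2 × C: 3 H each → 6
  2 × C: 2 H each → 4
  1 × C: 1 H
  1 × Cl: no H
  1 × N: no H
  1 × S: 1 H
  Total hydrogens = 12.

12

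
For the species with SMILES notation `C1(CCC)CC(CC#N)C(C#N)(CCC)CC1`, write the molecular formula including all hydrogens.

Heavy atoms from the SMILES: 15 C, 2 N.
Implicit hydrogens by atom environment:
  8 × C: 2 H each → 16
  3 × C: no H
  2 × C: 3 H each → 6
  2 × C: 1 H each → 2
  2 × N: no H
  Total hydrogens = 24.
Molecular formula: C15H24N2

C15H24N2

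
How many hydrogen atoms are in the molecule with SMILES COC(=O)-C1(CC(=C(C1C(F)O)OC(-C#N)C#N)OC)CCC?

Hydrogens are implicit in SMILES; fill each atom to its normal valence:
  6 × C: no H
  4 × O: no H
  3 × C: 3 H each → 9
  3 × C: 2 H each → 6
  3 × C: 1 H each → 3
  2 × N: no H
  1 × F: no H
  1 × O: 1 H
  Total hydrogens = 19.

19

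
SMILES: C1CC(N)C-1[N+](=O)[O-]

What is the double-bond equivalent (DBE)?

2

Molecular formula from the SMILES: C4H8N2O2.
DoU = (2C + 2 + N − H − X)/2 = (2·4 + 2 + 2 − 8 − 0)/2 = 4/2 = 2.
(Structurally: 1 ring(s) + 1 π bond(s) = 2.)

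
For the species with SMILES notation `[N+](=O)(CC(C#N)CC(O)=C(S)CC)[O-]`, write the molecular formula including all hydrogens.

Heavy atoms from the SMILES: 8 C, 2 N, 3 O, 1 S.
Implicit hydrogens by atom environment:
  3 × C: 2 H each → 6
  3 × C: no H
  1 × C: 3 H
  1 × C: 1 H
  1 × N: no H
  1 × N (charge +1): no H
  1 × O: 1 H
  1 × O: no H
  1 × O (charge -1): no H
  1 × S: 1 H
  Total hydrogens = 12.
Molecular formula: C8H12N2O3S

C8H12N2O3S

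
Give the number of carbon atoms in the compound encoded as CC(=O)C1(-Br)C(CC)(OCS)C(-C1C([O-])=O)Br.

10

The symbol for carbon appears 10 times in the SMILES.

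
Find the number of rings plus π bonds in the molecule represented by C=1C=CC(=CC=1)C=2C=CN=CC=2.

Molecular formula from the SMILES: C11H9N.
DoU = (2C + 2 + N − H − X)/2 = (2·11 + 2 + 1 − 9 − 0)/2 = 16/2 = 8.
(Structurally: 2 ring(s) + 6 π bond(s) = 8.)

8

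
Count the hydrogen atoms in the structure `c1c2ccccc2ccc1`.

Hydrogens are implicit in SMILES; fill each atom to its normal valence:
  8 × C (aromatic): 1 H each → 8
  2 × C (aromatic): no H
  Total hydrogens = 8.

8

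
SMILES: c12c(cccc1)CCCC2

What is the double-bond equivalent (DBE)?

Molecular formula from the SMILES: C10H12.
DoU = (2C + 2 + N − H − X)/2 = (2·10 + 2 + 0 − 12 − 0)/2 = 10/2 = 5.
(Structurally: 2 ring(s) + 3 π bond(s) = 5.)

5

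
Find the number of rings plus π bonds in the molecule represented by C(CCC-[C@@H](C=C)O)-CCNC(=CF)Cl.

Molecular formula from the SMILES: C11H19ClFNO.
DoU = (2C + 2 + N − H − X)/2 = (2·11 + 2 + 1 − 19 − 2)/2 = 4/2 = 2.
(Structurally: 0 ring(s) + 2 π bond(s) = 2.)

2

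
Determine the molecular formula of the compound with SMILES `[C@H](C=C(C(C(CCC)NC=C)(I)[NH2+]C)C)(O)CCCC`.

Heavy atoms from the SMILES: 16 C, 1 I, 2 N, 1 O.
Implicit hydrogens by atom environment:
  6 × C: 2 H each → 12
  4 × C: 3 H each → 12
  4 × C: 1 H each → 4
  2 × C: no H
  1 × I: no H
  1 × N (charge +1): 2 H
  1 × N: 1 H
  1 × O: 1 H
  Total hydrogens = 32.
Net charge +1.
Molecular formula: C16H32IN2O+

C16H32IN2O+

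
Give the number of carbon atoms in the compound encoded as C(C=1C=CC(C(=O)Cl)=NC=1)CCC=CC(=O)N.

12

The symbol for carbon appears 12 times in the SMILES. (Cl is a single chlorine, not C + l.)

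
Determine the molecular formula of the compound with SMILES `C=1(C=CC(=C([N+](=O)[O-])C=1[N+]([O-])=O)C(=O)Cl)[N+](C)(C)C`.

Heavy atoms from the SMILES: 10 C, 1 Cl, 3 N, 5 O.
Implicit hydrogens by atom environment:
  4 × C (aromatic): no H
  3 × C: 3 H each → 9
  3 × N (charge +1): no H
  3 × O: no H
  2 × C (aromatic): 1 H each → 2
  2 × O (charge -1): no H
  1 × C: no H
  1 × Cl: no H
  Total hydrogens = 11.
Net charge +1.
Molecular formula: C10H11ClN3O5+

C10H11ClN3O5+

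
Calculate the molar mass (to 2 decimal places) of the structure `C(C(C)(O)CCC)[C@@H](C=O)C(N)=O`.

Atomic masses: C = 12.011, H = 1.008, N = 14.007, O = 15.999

187.24

Molecular formula: C9H17NO3.
M = 9×12.011 + 17×1.008 + 1×14.007 + 3×15.999 = 187.24 g/mol.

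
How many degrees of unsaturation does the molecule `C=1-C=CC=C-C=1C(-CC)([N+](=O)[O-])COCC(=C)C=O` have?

Molecular formula from the SMILES: C14H17NO4.
DoU = (2C + 2 + N − H − X)/2 = (2·14 + 2 + 1 − 17 − 0)/2 = 14/2 = 7.
(Structurally: 1 ring(s) + 6 π bond(s) = 7.)

7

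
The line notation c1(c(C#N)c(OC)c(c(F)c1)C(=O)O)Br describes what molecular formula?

Heavy atoms from the SMILES: 1 Br, 9 C, 1 F, 1 N, 3 O.
Implicit hydrogens by atom environment:
  5 × C (aromatic): no H
  2 × C: no H
  2 × O: no H
  1 × Br: no H
  1 × C: 3 H
  1 × C (aromatic): 1 H
  1 × F: no H
  1 × N: no H
  1 × O: 1 H
  Total hydrogens = 5.
Molecular formula: C9H5BrFNO3

C9H5BrFNO3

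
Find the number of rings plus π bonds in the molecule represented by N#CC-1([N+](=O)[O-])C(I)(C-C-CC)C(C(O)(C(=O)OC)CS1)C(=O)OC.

6

Molecular formula from the SMILES: C14H19IN2O7S.
DoU = (2C + 2 + N − H − X)/2 = (2·14 + 2 + 2 − 19 − 1)/2 = 12/2 = 6.
(Structurally: 1 ring(s) + 5 π bond(s) = 6.)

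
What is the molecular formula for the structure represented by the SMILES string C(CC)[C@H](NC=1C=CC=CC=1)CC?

C12H19N

Heavy atoms from the SMILES: 12 C, 1 N.
Implicit hydrogens by atom environment:
  5 × C (aromatic): 1 H each → 5
  3 × C: 2 H each → 6
  2 × C: 3 H each → 6
  1 × C: 1 H
  1 × C (aromatic): no H
  1 × N: 1 H
  Total hydrogens = 19.
Molecular formula: C12H19N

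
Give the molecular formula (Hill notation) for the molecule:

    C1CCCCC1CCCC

Heavy atoms from the SMILES: 10 C.
Implicit hydrogens by atom environment:
  8 × C: 2 H each → 16
  1 × C: 3 H
  1 × C: 1 H
  Total hydrogens = 20.
Molecular formula: C10H20

C10H20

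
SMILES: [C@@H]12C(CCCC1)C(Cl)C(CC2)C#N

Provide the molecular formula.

Heavy atoms from the SMILES: 11 C, 1 Cl, 1 N.
Implicit hydrogens by atom environment:
  6 × C: 2 H each → 12
  4 × C: 1 H each → 4
  1 × C: no H
  1 × Cl: no H
  1 × N: no H
  Total hydrogens = 16.
Molecular formula: C11H16ClN

C11H16ClN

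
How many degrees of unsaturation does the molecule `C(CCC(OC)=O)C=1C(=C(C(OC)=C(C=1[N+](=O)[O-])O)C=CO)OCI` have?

Molecular formula from the SMILES: C15H18INO8.
DoU = (2C + 2 + N − H − X)/2 = (2·15 + 2 + 1 − 18 − 1)/2 = 14/2 = 7.
(Structurally: 1 ring(s) + 6 π bond(s) = 7.)

7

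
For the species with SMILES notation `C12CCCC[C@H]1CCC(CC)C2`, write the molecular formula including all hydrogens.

C12H22

Heavy atoms from the SMILES: 12 C.
Implicit hydrogens by atom environment:
  8 × C: 2 H each → 16
  3 × C: 1 H each → 3
  1 × C: 3 H
  Total hydrogens = 22.
Molecular formula: C12H22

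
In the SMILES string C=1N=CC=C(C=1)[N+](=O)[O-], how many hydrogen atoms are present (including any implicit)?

Hydrogens are implicit in SMILES; fill each atom to its normal valence:
  4 × C (aromatic): 1 H each → 4
  1 × C (aromatic): no H
  1 × N (aromatic): no H
  1 × N (charge +1): no H
  1 × O: no H
  1 × O (charge -1): no H
  Total hydrogens = 4.

4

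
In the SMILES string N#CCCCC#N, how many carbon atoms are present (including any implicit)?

5

The symbol for carbon appears 5 times in the SMILES.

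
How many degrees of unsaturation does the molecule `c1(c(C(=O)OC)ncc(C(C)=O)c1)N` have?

Molecular formula from the SMILES: C9H10N2O3.
DoU = (2C + 2 + N − H − X)/2 = (2·9 + 2 + 2 − 10 − 0)/2 = 12/2 = 6.
(Structurally: 1 ring(s) + 5 π bond(s) = 6.)

6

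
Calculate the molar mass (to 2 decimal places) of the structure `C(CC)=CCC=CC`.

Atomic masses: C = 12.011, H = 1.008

110.20

Molecular formula: C8H14.
M = 8×12.011 + 14×1.008 = 110.20 g/mol.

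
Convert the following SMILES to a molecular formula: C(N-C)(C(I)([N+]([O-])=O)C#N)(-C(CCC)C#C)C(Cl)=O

C11H13ClIN3O3

Heavy atoms from the SMILES: 11 C, 1 Cl, 1 I, 3 N, 3 O.
Implicit hydrogens by atom environment:
  5 × C: no H
  2 × C: 3 H each → 6
  2 × C: 2 H each → 4
  2 × C: 1 H each → 2
  2 × O: no H
  1 × Cl: no H
  1 × I: no H
  1 × N: 1 H
  1 × N (charge +1): no H
  1 × N: no H
  1 × O (charge -1): no H
  Total hydrogens = 13.
Molecular formula: C11H13ClIN3O3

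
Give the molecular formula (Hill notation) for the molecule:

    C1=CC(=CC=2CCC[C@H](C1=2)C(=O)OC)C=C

C14H16O2

Heavy atoms from the SMILES: 14 C, 2 O.
Implicit hydrogens by atom environment:
  4 × C: 2 H each → 8
  3 × C (aromatic): 1 H each → 3
  3 × C (aromatic): no H
  2 × C: 1 H each → 2
  2 × O: no H
  1 × C: 3 H
  1 × C: no H
  Total hydrogens = 16.
Molecular formula: C14H16O2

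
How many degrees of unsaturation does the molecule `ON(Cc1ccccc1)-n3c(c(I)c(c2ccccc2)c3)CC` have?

Molecular formula from the SMILES: C19H19IN2O.
DoU = (2C + 2 + N − H − X)/2 = (2·19 + 2 + 2 − 19 − 1)/2 = 22/2 = 11.
(Structurally: 3 ring(s) + 8 π bond(s) = 11.)

11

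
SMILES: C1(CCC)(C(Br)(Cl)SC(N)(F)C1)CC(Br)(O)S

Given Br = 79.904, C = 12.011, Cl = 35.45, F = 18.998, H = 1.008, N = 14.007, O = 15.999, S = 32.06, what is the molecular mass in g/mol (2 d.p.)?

Molecular formula: C9H15Br2ClFNOS2.
M = 2×79.904 + 9×12.011 + 1×35.45 + 1×18.998 + 15×1.008 + 1×14.007 + 1×15.999 + 2×32.06 = 431.60 g/mol.

431.60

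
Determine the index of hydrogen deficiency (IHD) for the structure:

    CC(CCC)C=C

Molecular formula from the SMILES: C7H14.
DoU = (2C + 2 + N − H − X)/2 = (2·7 + 2 + 0 − 14 − 0)/2 = 2/2 = 1.
(Structurally: 0 ring(s) + 1 π bond(s) = 1.)

1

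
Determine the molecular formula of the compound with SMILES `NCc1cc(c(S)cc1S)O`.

Heavy atoms from the SMILES: 7 C, 1 N, 1 O, 2 S.
Implicit hydrogens by atom environment:
  4 × C (aromatic): no H
  2 × C (aromatic): 1 H each → 2
  2 × S: 1 H each → 2
  1 × C: 2 H
  1 × N: 2 H
  1 × O: 1 H
  Total hydrogens = 9.
Molecular formula: C7H9NOS2

C7H9NOS2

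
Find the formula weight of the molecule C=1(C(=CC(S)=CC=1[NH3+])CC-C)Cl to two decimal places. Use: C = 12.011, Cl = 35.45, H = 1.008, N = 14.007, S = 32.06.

Molecular formula: C9H13ClNS+.
M = 9×12.011 + 1×35.45 + 13×1.008 + 1×14.007 + 1×32.06 = 202.72 g/mol.

202.72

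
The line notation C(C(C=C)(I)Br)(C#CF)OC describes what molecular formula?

C7H7BrFIO

Heavy atoms from the SMILES: 1 Br, 7 C, 1 F, 1 I, 1 O.
Implicit hydrogens by atom environment:
  3 × C: no H
  2 × C: 1 H each → 2
  1 × Br: no H
  1 × C: 3 H
  1 × C: 2 H
  1 × F: no H
  1 × I: no H
  1 × O: no H
  Total hydrogens = 7.
Molecular formula: C7H7BrFIO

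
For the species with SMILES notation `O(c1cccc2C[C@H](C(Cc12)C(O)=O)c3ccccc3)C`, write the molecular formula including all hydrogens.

C18H18O3

Heavy atoms from the SMILES: 18 C, 3 O.
Implicit hydrogens by atom environment:
  8 × C (aromatic): 1 H each → 8
  4 × C (aromatic): no H
  2 × C: 2 H each → 4
  2 × C: 1 H each → 2
  2 × O: no H
  1 × C: 3 H
  1 × C: no H
  1 × O: 1 H
  Total hydrogens = 18.
Molecular formula: C18H18O3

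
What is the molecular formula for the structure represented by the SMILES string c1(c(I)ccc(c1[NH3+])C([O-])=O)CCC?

C10H12INO2

Heavy atoms from the SMILES: 10 C, 1 I, 1 N, 2 O.
Implicit hydrogens by atom environment:
  4 × C (aromatic): no H
  2 × C: 2 H each → 4
  2 × C (aromatic): 1 H each → 2
  1 × C: 3 H
  1 × C: no H
  1 × I: no H
  1 × N (charge +1): 3 H
  1 × O: no H
  1 × O (charge -1): no H
  Total hydrogens = 12.
Molecular formula: C10H12INO2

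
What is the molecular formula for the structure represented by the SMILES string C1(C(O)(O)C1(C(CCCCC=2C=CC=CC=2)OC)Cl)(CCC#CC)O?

C20H27ClO4

Heavy atoms from the SMILES: 20 C, 1 Cl, 4 O.
Implicit hydrogens by atom environment:
  6 × C: 2 H each → 12
  5 × C (aromatic): 1 H each → 5
  5 × C: no H
  3 × O: 1 H each → 3
  2 × C: 3 H each → 6
  1 × C: 1 H
  1 × C (aromatic): no H
  1 × Cl: no H
  1 × O: no H
  Total hydrogens = 27.
Molecular formula: C20H27ClO4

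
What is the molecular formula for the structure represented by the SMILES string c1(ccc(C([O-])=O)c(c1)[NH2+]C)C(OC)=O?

Heavy atoms from the SMILES: 10 C, 1 N, 4 O.
Implicit hydrogens by atom environment:
  3 × C (aromatic): 1 H each → 3
  3 × C (aromatic): no H
  3 × O: no H
  2 × C: 3 H each → 6
  2 × C: no H
  1 × N (charge +1): 2 H
  1 × O (charge -1): no H
  Total hydrogens = 11.
Molecular formula: C10H11NO4

C10H11NO4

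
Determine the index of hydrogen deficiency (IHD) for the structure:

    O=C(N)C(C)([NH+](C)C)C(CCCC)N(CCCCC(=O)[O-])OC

Molecular formula from the SMILES: C16H33N3O4.
DoU = (2C + 2 + N − H − X)/2 = (2·16 + 2 + 3 − 33 − 0)/2 = 4/2 = 2.
(Structurally: 0 ring(s) + 2 π bond(s) = 2.)

2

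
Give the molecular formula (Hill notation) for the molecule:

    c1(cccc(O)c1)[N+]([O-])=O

C6H5NO3

Heavy atoms from the SMILES: 6 C, 1 N, 3 O.
Implicit hydrogens by atom environment:
  4 × C (aromatic): 1 H each → 4
  2 × C (aromatic): no H
  1 × N (charge +1): no H
  1 × O: 1 H
  1 × O: no H
  1 × O (charge -1): no H
  Total hydrogens = 5.
Molecular formula: C6H5NO3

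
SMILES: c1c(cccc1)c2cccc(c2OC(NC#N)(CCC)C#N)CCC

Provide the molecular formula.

Heavy atoms from the SMILES: 21 C, 3 N, 1 O.
Implicit hydrogens by atom environment:
  8 × C (aromatic): 1 H each → 8
  4 × C: 2 H each → 8
  4 × C (aromatic): no H
  3 × C: no H
  2 × C: 3 H each → 6
  2 × N: no H
  1 × N: 1 H
  1 × O: no H
  Total hydrogens = 23.
Molecular formula: C21H23N3O

C21H23N3O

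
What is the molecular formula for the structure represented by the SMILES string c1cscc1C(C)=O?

Heavy atoms from the SMILES: 6 C, 1 O, 1 S.
Implicit hydrogens by atom environment:
  3 × C (aromatic): 1 H each → 3
  1 × C: 3 H
  1 × C (aromatic): no H
  1 × C: no H
  1 × O: no H
  1 × S (aromatic): no H
  Total hydrogens = 6.
Molecular formula: C6H6OS

C6H6OS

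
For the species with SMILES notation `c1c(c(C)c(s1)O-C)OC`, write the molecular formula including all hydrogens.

C7H10O2S

Heavy atoms from the SMILES: 7 C, 2 O, 1 S.
Implicit hydrogens by atom environment:
  3 × C: 3 H each → 9
  3 × C (aromatic): no H
  2 × O: no H
  1 × C (aromatic): 1 H
  1 × S (aromatic): no H
  Total hydrogens = 10.
Molecular formula: C7H10O2S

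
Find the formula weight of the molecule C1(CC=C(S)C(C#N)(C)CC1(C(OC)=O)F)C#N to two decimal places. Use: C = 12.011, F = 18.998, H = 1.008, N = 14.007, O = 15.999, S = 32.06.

268.31

Molecular formula: C12H13FN2O2S.
M = 12×12.011 + 1×18.998 + 13×1.008 + 2×14.007 + 2×15.999 + 1×32.06 = 268.31 g/mol.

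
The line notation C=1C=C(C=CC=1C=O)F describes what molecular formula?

C7H5FO

Heavy atoms from the SMILES: 7 C, 1 F, 1 O.
Implicit hydrogens by atom environment:
  4 × C (aromatic): 1 H each → 4
  2 × C (aromatic): no H
  1 × C: 1 H
  1 × F: no H
  1 × O: no H
  Total hydrogens = 5.
Molecular formula: C7H5FO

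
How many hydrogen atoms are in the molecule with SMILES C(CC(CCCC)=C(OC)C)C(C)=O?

Hydrogens are implicit in SMILES; fill each atom to its normal valence:
  5 × C: 2 H each → 10
  4 × C: 3 H each → 12
  3 × C: no H
  2 × O: no H
  Total hydrogens = 22.

22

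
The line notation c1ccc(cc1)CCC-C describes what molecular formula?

C10H14

Heavy atoms from the SMILES: 10 C.
Implicit hydrogens by atom environment:
  5 × C (aromatic): 1 H each → 5
  3 × C: 2 H each → 6
  1 × C: 3 H
  1 × C (aromatic): no H
  Total hydrogens = 14.
Molecular formula: C10H14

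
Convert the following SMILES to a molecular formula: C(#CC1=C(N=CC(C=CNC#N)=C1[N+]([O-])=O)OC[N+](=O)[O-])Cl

Heavy atoms from the SMILES: 11 C, 1 Cl, 5 N, 5 O.
Implicit hydrogens by atom environment:
  4 × C (aromatic): no H
  3 × C: no H
  3 × O: no H
  2 × C: 1 H each → 2
  2 × N (charge +1): no H
  2 × O (charge -1): no H
  1 × C: 2 H
  1 × C (aromatic): 1 H
  1 × Cl: no H
  1 × N: 1 H
  1 × N (aromatic): no H
  1 × N: no H
  Total hydrogens = 6.
Molecular formula: C11H6ClN5O5

C11H6ClN5O5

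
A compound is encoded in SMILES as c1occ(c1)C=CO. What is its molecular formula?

Heavy atoms from the SMILES: 6 C, 2 O.
Implicit hydrogens by atom environment:
  3 × C (aromatic): 1 H each → 3
  2 × C: 1 H each → 2
  1 × C (aromatic): no H
  1 × O: 1 H
  1 × O (aromatic): no H
  Total hydrogens = 6.
Molecular formula: C6H6O2

C6H6O2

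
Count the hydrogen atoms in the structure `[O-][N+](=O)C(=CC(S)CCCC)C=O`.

Hydrogens are implicit in SMILES; fill each atom to its normal valence:
  3 × C: 2 H each → 6
  3 × C: 1 H each → 3
  2 × O: no H
  1 × C: 3 H
  1 × C: no H
  1 × N (charge +1): no H
  1 × O (charge -1): no H
  1 × S: 1 H
  Total hydrogens = 13.

13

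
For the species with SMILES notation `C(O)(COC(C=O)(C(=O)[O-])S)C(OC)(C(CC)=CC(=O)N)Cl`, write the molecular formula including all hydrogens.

Heavy atoms from the SMILES: 12 C, 1 Cl, 1 N, 7 O, 1 S.
Implicit hydrogens by atom environment:
  5 × C: no H
  5 × O: no H
  3 × C: 1 H each → 3
  2 × C: 3 H each → 6
  2 × C: 2 H each → 4
  1 × Cl: no H
  1 × N: 2 H
  1 × O: 1 H
  1 × O (charge -1): no H
  1 × S: 1 H
  Total hydrogens = 17.
Net charge -1.
Molecular formula: C12H17ClNO7S-

C12H17ClNO7S-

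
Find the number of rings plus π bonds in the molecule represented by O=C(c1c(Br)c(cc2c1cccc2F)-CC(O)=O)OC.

9

Molecular formula from the SMILES: C14H10BrFO4.
DoU = (2C + 2 + N − H − X)/2 = (2·14 + 2 + 0 − 10 − 2)/2 = 18/2 = 9.
(Structurally: 2 ring(s) + 7 π bond(s) = 9.)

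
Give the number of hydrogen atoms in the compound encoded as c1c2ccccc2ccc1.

Hydrogens are implicit in SMILES; fill each atom to its normal valence:
  8 × C (aromatic): 1 H each → 8
  2 × C (aromatic): no H
  Total hydrogens = 8.

8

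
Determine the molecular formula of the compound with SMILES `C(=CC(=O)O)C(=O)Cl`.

Heavy atoms from the SMILES: 4 C, 1 Cl, 3 O.
Implicit hydrogens by atom environment:
  2 × C: 1 H each → 2
  2 × C: no H
  2 × O: no H
  1 × Cl: no H
  1 × O: 1 H
  Total hydrogens = 3.
Molecular formula: C4H3ClO3

C4H3ClO3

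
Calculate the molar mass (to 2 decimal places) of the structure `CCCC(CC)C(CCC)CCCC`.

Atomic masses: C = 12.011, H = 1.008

198.39

Molecular formula: C14H30.
M = 14×12.011 + 30×1.008 = 198.39 g/mol.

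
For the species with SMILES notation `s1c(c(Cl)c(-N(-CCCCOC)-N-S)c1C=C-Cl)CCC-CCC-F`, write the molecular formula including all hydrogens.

C17H27Cl2FN2OS2

Heavy atoms from the SMILES: 17 C, 2 Cl, 1 F, 2 N, 1 O, 2 S.
Implicit hydrogens by atom environment:
  10 × C: 2 H each → 20
  4 × C (aromatic): no H
  2 × C: 1 H each → 2
  2 × Cl: no H
  1 × C: 3 H
  1 × F: no H
  1 × N: 1 H
  1 × N: no H
  1 × O: no H
  1 × S: 1 H
  1 × S (aromatic): no H
  Total hydrogens = 27.
Molecular formula: C17H27Cl2FN2OS2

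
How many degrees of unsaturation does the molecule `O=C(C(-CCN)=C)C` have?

Molecular formula from the SMILES: C6H11NO.
DoU = (2C + 2 + N − H − X)/2 = (2·6 + 2 + 1 − 11 − 0)/2 = 4/2 = 2.
(Structurally: 0 ring(s) + 2 π bond(s) = 2.)

2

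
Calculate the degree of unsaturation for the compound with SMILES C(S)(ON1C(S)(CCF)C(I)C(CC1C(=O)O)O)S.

2

Molecular formula from the SMILES: C9H15FINO4S3.
DoU = (2C + 2 + N − H − X)/2 = (2·9 + 2 + 1 − 15 − 2)/2 = 4/2 = 2.
(Structurally: 1 ring(s) + 1 π bond(s) = 2.)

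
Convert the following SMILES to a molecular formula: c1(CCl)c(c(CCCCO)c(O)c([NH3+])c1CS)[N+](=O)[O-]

Heavy atoms from the SMILES: 12 C, 1 Cl, 2 N, 4 O, 1 S.
Implicit hydrogens by atom environment:
  6 × C: 2 H each → 12
  6 × C (aromatic): no H
  2 × O: 1 H each → 2
  1 × Cl: no H
  1 × N (charge +1): 3 H
  1 × N (charge +1): no H
  1 × O: no H
  1 × O (charge -1): no H
  1 × S: 1 H
  Total hydrogens = 18.
Net charge +1.
Molecular formula: C12H18ClN2O4S+

C12H18ClN2O4S+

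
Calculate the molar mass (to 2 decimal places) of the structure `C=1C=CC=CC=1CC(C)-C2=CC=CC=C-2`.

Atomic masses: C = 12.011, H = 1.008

196.29

Molecular formula: C15H16.
M = 15×12.011 + 16×1.008 = 196.29 g/mol.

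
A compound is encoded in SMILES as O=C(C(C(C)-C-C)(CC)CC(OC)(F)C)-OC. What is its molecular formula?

C13H25FO3

Heavy atoms from the SMILES: 13 C, 1 F, 3 O.
Implicit hydrogens by atom environment:
  6 × C: 3 H each → 18
  3 × C: 2 H each → 6
  3 × C: no H
  3 × O: no H
  1 × C: 1 H
  1 × F: no H
  Total hydrogens = 25.
Molecular formula: C13H25FO3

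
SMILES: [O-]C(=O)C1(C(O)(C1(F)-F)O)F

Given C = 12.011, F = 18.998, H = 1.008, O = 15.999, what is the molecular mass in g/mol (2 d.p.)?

171.05

Molecular formula: C4H2F3O4-.
M = 4×12.011 + 3×18.998 + 2×1.008 + 4×15.999 = 171.05 g/mol.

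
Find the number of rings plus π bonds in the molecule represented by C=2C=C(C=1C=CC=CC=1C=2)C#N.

Molecular formula from the SMILES: C11H7N.
DoU = (2C + 2 + N − H − X)/2 = (2·11 + 2 + 1 − 7 − 0)/2 = 18/2 = 9.
(Structurally: 2 ring(s) + 7 π bond(s) = 9.)

9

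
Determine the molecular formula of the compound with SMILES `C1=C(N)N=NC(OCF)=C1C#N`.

C6H5FN4O

Heavy atoms from the SMILES: 6 C, 1 F, 4 N, 1 O.
Implicit hydrogens by atom environment:
  3 × C (aromatic): no H
  2 × N (aromatic): no H
  1 × C: 2 H
  1 × C (aromatic): 1 H
  1 × C: no H
  1 × F: no H
  1 × N: 2 H
  1 × N: no H
  1 × O: no H
  Total hydrogens = 5.
Molecular formula: C6H5FN4O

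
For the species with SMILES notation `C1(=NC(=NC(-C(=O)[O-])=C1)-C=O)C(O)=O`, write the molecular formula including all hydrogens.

Heavy atoms from the SMILES: 7 C, 2 N, 5 O.
Implicit hydrogens by atom environment:
  3 × C (aromatic): no H
  3 × O: no H
  2 × C: no H
  2 × N (aromatic): no H
  1 × C (aromatic): 1 H
  1 × C: 1 H
  1 × O: 1 H
  1 × O (charge -1): no H
  Total hydrogens = 3.
Net charge -1.
Molecular formula: C7H3N2O5-

C7H3N2O5-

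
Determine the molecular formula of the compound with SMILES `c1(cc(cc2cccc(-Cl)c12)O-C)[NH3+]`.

Heavy atoms from the SMILES: 11 C, 1 Cl, 1 N, 1 O.
Implicit hydrogens by atom environment:
  5 × C (aromatic): 1 H each → 5
  5 × C (aromatic): no H
  1 × C: 3 H
  1 × Cl: no H
  1 × N (charge +1): 3 H
  1 × O: no H
  Total hydrogens = 11.
Net charge +1.
Molecular formula: C11H11ClNO+

C11H11ClNO+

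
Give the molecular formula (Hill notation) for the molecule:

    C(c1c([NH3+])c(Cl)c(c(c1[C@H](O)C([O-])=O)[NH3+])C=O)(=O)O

Heavy atoms from the SMILES: 10 C, 1 Cl, 2 N, 6 O.
Implicit hydrogens by atom environment:
  6 × C (aromatic): no H
  3 × O: no H
  2 × C: 1 H each → 2
  2 × C: no H
  2 × N (charge +1): 3 H each → 6
  2 × O: 1 H each → 2
  1 × Cl: no H
  1 × O (charge -1): no H
  Total hydrogens = 10.
Net charge +1.
Molecular formula: C10H10ClN2O6+

C10H10ClN2O6+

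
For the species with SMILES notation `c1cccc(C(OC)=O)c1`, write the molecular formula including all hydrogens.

C8H8O2

Heavy atoms from the SMILES: 8 C, 2 O.
Implicit hydrogens by atom environment:
  5 × C (aromatic): 1 H each → 5
  2 × O: no H
  1 × C: 3 H
  1 × C (aromatic): no H
  1 × C: no H
  Total hydrogens = 8.
Molecular formula: C8H8O2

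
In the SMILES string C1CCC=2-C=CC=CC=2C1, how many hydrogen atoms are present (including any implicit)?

12

Hydrogens are implicit in SMILES; fill each atom to its normal valence:
  4 × C: 2 H each → 8
  4 × C (aromatic): 1 H each → 4
  2 × C (aromatic): no H
  Total hydrogens = 12.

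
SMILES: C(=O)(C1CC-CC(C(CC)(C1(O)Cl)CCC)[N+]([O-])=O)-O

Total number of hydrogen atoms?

22

Hydrogens are implicit in SMILES; fill each atom to its normal valence:
  6 × C: 2 H each → 12
  3 × C: no H
  2 × C: 3 H each → 6
  2 × C: 1 H each → 2
  2 × O: 1 H each → 2
  2 × O: no H
  1 × Cl: no H
  1 × N (charge +1): no H
  1 × O (charge -1): no H
  Total hydrogens = 22.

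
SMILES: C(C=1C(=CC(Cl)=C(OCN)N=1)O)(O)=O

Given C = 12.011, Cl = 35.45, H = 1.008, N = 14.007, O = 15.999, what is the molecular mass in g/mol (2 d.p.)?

218.59

Molecular formula: C7H7ClN2O4.
M = 7×12.011 + 1×35.45 + 7×1.008 + 2×14.007 + 4×15.999 = 218.59 g/mol.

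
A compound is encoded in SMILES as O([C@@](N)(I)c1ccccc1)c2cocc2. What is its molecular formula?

C11H10INO2

Heavy atoms from the SMILES: 11 C, 1 I, 1 N, 2 O.
Implicit hydrogens by atom environment:
  8 × C (aromatic): 1 H each → 8
  2 × C (aromatic): no H
  1 × C: no H
  1 × I: no H
  1 × N: 2 H
  1 × O (aromatic): no H
  1 × O: no H
  Total hydrogens = 10.
Molecular formula: C11H10INO2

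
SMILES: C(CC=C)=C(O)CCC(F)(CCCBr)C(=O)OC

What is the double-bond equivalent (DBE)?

Molecular formula from the SMILES: C13H20BrFO3.
DoU = (2C + 2 + N − H − X)/2 = (2·13 + 2 + 0 − 20 − 2)/2 = 6/2 = 3.
(Structurally: 0 ring(s) + 3 π bond(s) = 3.)

3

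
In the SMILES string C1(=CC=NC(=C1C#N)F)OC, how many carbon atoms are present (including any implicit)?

The symbol for carbon appears 7 times in the SMILES.

7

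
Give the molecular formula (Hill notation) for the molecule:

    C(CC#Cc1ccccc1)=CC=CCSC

Heavy atoms from the SMILES: 15 C, 1 S.
Implicit hydrogens by atom environment:
  5 × C (aromatic): 1 H each → 5
  4 × C: 1 H each → 4
  2 × C: 2 H each → 4
  2 × C: no H
  1 × C: 3 H
  1 × C (aromatic): no H
  1 × S: no H
  Total hydrogens = 16.
Molecular formula: C15H16S

C15H16S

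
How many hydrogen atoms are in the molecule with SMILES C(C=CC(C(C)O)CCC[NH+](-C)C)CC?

Hydrogens are implicit in SMILES; fill each atom to its normal valence:
  5 × C: 2 H each → 10
  4 × C: 3 H each → 12
  4 × C: 1 H each → 4
  1 × N (charge +1): 1 H
  1 × O: 1 H
  Total hydrogens = 28.

28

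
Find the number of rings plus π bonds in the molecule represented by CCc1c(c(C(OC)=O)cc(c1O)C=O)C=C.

Molecular formula from the SMILES: C13H14O4.
DoU = (2C + 2 + N − H − X)/2 = (2·13 + 2 + 0 − 14 − 0)/2 = 14/2 = 7.
(Structurally: 1 ring(s) + 6 π bond(s) = 7.)

7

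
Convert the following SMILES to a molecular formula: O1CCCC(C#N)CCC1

C8H13NO

Heavy atoms from the SMILES: 8 C, 1 N, 1 O.
Implicit hydrogens by atom environment:
  6 × C: 2 H each → 12
  1 × C: 1 H
  1 × C: no H
  1 × N: no H
  1 × O: no H
  Total hydrogens = 13.
Molecular formula: C8H13NO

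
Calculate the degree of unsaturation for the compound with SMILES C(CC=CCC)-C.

Molecular formula from the SMILES: C7H14.
DoU = (2C + 2 + N − H − X)/2 = (2·7 + 2 + 0 − 14 − 0)/2 = 2/2 = 1.
(Structurally: 0 ring(s) + 1 π bond(s) = 1.)

1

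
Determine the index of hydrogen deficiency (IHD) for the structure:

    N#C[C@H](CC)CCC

Molecular formula from the SMILES: C7H13N.
DoU = (2C + 2 + N − H − X)/2 = (2·7 + 2 + 1 − 13 − 0)/2 = 4/2 = 2.
(Structurally: 0 ring(s) + 2 π bond(s) = 2.)

2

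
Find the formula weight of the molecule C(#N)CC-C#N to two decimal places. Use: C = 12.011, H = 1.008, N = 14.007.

80.09

Molecular formula: C4H4N2.
M = 4×12.011 + 4×1.008 + 2×14.007 = 80.09 g/mol.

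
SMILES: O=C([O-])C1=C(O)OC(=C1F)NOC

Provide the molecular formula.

C6H5FNO5-

Heavy atoms from the SMILES: 6 C, 1 F, 1 N, 5 O.
Implicit hydrogens by atom environment:
  4 × C (aromatic): no H
  2 × O: no H
  1 × C: 3 H
  1 × C: no H
  1 × F: no H
  1 × N: 1 H
  1 × O: 1 H
  1 × O (aromatic): no H
  1 × O (charge -1): no H
  Total hydrogens = 5.
Net charge -1.
Molecular formula: C6H5FNO5-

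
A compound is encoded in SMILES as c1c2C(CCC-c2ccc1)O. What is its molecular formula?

Heavy atoms from the SMILES: 10 C, 1 O.
Implicit hydrogens by atom environment:
  4 × C (aromatic): 1 H each → 4
  3 × C: 2 H each → 6
  2 × C (aromatic): no H
  1 × C: 1 H
  1 × O: 1 H
  Total hydrogens = 12.
Molecular formula: C10H12O

C10H12O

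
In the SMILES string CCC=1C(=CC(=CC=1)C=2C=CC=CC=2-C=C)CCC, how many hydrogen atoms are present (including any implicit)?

Hydrogens are implicit in SMILES; fill each atom to its normal valence:
  7 × C (aromatic): 1 H each → 7
  5 × C (aromatic): no H
  4 × C: 2 H each → 8
  2 × C: 3 H each → 6
  1 × C: 1 H
  Total hydrogens = 22.

22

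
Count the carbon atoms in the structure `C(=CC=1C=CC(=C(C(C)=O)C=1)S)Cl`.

10

The symbol for carbon appears 10 times in the SMILES. (Cl is a single chlorine, not C + l.)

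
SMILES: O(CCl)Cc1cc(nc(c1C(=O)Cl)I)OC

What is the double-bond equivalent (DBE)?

5

Molecular formula from the SMILES: C9H8Cl2INO3.
DoU = (2C + 2 + N − H − X)/2 = (2·9 + 2 + 1 − 8 − 3)/2 = 10/2 = 5.
(Structurally: 1 ring(s) + 4 π bond(s) = 5.)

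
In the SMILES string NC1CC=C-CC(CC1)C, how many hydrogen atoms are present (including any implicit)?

17

Hydrogens are implicit in SMILES; fill each atom to its normal valence:
  4 × C: 2 H each → 8
  4 × C: 1 H each → 4
  1 × C: 3 H
  1 × N: 2 H
  Total hydrogens = 17.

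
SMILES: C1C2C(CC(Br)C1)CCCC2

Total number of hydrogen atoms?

17

Hydrogens are implicit in SMILES; fill each atom to its normal valence:
  7 × C: 2 H each → 14
  3 × C: 1 H each → 3
  1 × Br: no H
  Total hydrogens = 17.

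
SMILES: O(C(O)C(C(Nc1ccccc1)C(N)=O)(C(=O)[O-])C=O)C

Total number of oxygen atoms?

The symbol for oxygen appears 6 times in the SMILES.

6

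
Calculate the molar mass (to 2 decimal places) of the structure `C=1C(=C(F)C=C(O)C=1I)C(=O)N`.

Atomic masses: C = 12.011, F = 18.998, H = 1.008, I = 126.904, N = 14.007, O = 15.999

Molecular formula: C7H5FINO2.
M = 7×12.011 + 1×18.998 + 5×1.008 + 1×126.904 + 1×14.007 + 2×15.999 = 281.02 g/mol.

281.02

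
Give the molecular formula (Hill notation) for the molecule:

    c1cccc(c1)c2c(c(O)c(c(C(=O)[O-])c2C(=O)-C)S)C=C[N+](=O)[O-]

C17H12NO6S-

Heavy atoms from the SMILES: 17 C, 1 N, 6 O, 1 S.
Implicit hydrogens by atom environment:
  7 × C (aromatic): no H
  5 × C (aromatic): 1 H each → 5
  3 × O: no H
  2 × C: 1 H each → 2
  2 × C: no H
  2 × O (charge -1): no H
  1 × C: 3 H
  1 × N (charge +1): no H
  1 × O: 1 H
  1 × S: 1 H
  Total hydrogens = 12.
Net charge -1.
Molecular formula: C17H12NO6S-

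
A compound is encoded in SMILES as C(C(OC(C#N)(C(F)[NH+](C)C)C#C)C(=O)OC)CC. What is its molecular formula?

C13H20FN2O3+

Heavy atoms from the SMILES: 13 C, 1 F, 2 N, 3 O.
Implicit hydrogens by atom environment:
  4 × C: 3 H each → 12
  4 × C: no H
  3 × C: 1 H each → 3
  3 × O: no H
  2 × C: 2 H each → 4
  1 × F: no H
  1 × N (charge +1): 1 H
  1 × N: no H
  Total hydrogens = 20.
Net charge +1.
Molecular formula: C13H20FN2O3+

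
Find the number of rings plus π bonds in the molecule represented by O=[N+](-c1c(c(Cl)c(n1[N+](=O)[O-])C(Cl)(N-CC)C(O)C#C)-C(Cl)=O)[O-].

8

Molecular formula from the SMILES: C11H9Cl3N4O6.
DoU = (2C + 2 + N − H − X)/2 = (2·11 + 2 + 4 − 9 − 3)/2 = 16/2 = 8.
(Structurally: 1 ring(s) + 7 π bond(s) = 8.)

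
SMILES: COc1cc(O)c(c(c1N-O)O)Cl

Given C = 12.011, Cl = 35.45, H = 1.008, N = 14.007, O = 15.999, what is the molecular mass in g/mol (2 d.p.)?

Molecular formula: C7H8ClNO4.
M = 7×12.011 + 1×35.45 + 8×1.008 + 1×14.007 + 4×15.999 = 205.59 g/mol.

205.59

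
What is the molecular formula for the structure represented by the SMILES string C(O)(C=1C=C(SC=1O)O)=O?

C5H4O4S

Heavy atoms from the SMILES: 5 C, 4 O, 1 S.
Implicit hydrogens by atom environment:
  3 × C (aromatic): no H
  3 × O: 1 H each → 3
  1 × C (aromatic): 1 H
  1 × C: no H
  1 × O: no H
  1 × S (aromatic): no H
  Total hydrogens = 4.
Molecular formula: C5H4O4S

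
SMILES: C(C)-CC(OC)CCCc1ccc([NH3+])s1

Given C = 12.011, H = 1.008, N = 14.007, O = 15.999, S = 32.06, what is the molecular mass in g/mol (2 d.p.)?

228.37

Molecular formula: C12H22NOS+.
M = 12×12.011 + 22×1.008 + 1×14.007 + 1×15.999 + 1×32.06 = 228.37 g/mol.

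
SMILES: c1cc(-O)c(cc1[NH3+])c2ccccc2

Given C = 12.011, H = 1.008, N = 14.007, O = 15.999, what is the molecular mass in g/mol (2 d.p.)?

Molecular formula: C12H12NO+.
M = 12×12.011 + 12×1.008 + 1×14.007 + 1×15.999 = 186.23 g/mol.

186.23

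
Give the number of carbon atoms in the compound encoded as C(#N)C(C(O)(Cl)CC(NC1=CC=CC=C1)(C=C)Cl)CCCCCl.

The symbol for carbon appears 17 times in the SMILES. (Cl is a single chlorine, not C + l.)

17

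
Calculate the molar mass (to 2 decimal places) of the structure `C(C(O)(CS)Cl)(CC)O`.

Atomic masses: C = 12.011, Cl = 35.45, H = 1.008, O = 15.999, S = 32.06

170.65

Molecular formula: C5H11ClO2S.
M = 5×12.011 + 1×35.45 + 11×1.008 + 2×15.999 + 1×32.06 = 170.65 g/mol.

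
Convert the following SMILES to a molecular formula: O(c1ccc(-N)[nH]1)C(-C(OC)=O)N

Heavy atoms from the SMILES: 7 C, 3 N, 3 O.
Implicit hydrogens by atom environment:
  3 × O: no H
  2 × C (aromatic): 1 H each → 2
  2 × C (aromatic): no H
  2 × N: 2 H each → 4
  1 × C: 3 H
  1 × C: 1 H
  1 × C: no H
  1 × N (aromatic): 1 H
  Total hydrogens = 11.
Molecular formula: C7H11N3O3

C7H11N3O3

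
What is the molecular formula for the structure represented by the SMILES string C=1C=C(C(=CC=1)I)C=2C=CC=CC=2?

Heavy atoms from the SMILES: 12 C, 1 I.
Implicit hydrogens by atom environment:
  9 × C (aromatic): 1 H each → 9
  3 × C (aromatic): no H
  1 × I: no H
  Total hydrogens = 9.
Molecular formula: C12H9I

C12H9I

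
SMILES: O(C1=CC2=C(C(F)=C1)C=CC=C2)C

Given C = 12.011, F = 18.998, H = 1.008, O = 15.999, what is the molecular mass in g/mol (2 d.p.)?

176.19

Molecular formula: C11H9FO.
M = 11×12.011 + 1×18.998 + 9×1.008 + 1×15.999 = 176.19 g/mol.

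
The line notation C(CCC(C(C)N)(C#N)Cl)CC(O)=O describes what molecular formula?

C9H15ClN2O2

Heavy atoms from the SMILES: 9 C, 1 Cl, 2 N, 2 O.
Implicit hydrogens by atom environment:
  4 × C: 2 H each → 8
  3 × C: no H
  1 × C: 3 H
  1 × C: 1 H
  1 × Cl: no H
  1 × N: 2 H
  1 × N: no H
  1 × O: 1 H
  1 × O: no H
  Total hydrogens = 15.
Molecular formula: C9H15ClN2O2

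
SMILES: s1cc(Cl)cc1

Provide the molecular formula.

C4H3ClS

Heavy atoms from the SMILES: 4 C, 1 Cl, 1 S.
Implicit hydrogens by atom environment:
  3 × C (aromatic): 1 H each → 3
  1 × C (aromatic): no H
  1 × Cl: no H
  1 × S (aromatic): no H
  Total hydrogens = 3.
Molecular formula: C4H3ClS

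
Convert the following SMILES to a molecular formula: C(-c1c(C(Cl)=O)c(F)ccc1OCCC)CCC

C14H18ClFO2

Heavy atoms from the SMILES: 14 C, 1 Cl, 1 F, 2 O.
Implicit hydrogens by atom environment:
  5 × C: 2 H each → 10
  4 × C (aromatic): no H
  2 × C: 3 H each → 6
  2 × C (aromatic): 1 H each → 2
  2 × O: no H
  1 × C: no H
  1 × Cl: no H
  1 × F: no H
  Total hydrogens = 18.
Molecular formula: C14H18ClFO2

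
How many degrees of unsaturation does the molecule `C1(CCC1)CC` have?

Molecular formula from the SMILES: C6H12.
DoU = (2C + 2 + N − H − X)/2 = (2·6 + 2 + 0 − 12 − 0)/2 = 2/2 = 1.
(Structurally: 1 ring(s) + 0 π bond(s) = 1.)

1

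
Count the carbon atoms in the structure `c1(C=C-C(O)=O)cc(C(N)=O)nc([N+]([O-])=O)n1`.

The symbol for carbon appears 8 times in the SMILES. Lowercase c denotes aromatic carbon and counts toward C.

8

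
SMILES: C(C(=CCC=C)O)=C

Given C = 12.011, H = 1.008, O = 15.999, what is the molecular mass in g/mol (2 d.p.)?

110.16

Molecular formula: C7H10O.
M = 7×12.011 + 10×1.008 + 1×15.999 = 110.16 g/mol.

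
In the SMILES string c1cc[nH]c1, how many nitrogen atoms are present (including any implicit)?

The symbol for nitrogen appears 1 time in the SMILES.

1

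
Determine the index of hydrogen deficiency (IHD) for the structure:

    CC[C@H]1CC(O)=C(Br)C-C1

2

Molecular formula from the SMILES: C8H13BrO.
DoU = (2C + 2 + N − H − X)/2 = (2·8 + 2 + 0 − 13 − 1)/2 = 4/2 = 2.
(Structurally: 1 ring(s) + 1 π bond(s) = 2.)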